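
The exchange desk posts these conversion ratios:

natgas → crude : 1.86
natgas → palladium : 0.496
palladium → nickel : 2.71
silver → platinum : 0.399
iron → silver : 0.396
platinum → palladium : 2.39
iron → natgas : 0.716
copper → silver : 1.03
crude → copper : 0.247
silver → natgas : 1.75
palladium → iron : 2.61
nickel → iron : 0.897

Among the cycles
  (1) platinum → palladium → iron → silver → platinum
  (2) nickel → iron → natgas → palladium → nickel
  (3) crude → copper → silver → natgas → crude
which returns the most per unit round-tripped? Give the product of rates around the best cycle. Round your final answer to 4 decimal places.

0.9856

(1) 2.39 × 2.61 × 0.396 × 0.399 = 0.98561
(2) 0.897 × 0.716 × 0.496 × 2.71 = 0.86329
(3) 0.247 × 1.03 × 1.75 × 1.86 = 0.82810
Highest is cycle (1) at 0.9856 (≤1, no arbitrage).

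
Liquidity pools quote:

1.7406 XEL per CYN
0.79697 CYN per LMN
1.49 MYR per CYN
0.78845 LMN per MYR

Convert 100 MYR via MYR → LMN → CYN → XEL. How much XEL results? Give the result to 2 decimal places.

109.37

100 MYR × 0.78845 = 78.845 LMN
78.845 LMN × 0.79697 = 62.83709965 CYN
62.83709965 CYN × 1.7406 = 109.37425565079 XEL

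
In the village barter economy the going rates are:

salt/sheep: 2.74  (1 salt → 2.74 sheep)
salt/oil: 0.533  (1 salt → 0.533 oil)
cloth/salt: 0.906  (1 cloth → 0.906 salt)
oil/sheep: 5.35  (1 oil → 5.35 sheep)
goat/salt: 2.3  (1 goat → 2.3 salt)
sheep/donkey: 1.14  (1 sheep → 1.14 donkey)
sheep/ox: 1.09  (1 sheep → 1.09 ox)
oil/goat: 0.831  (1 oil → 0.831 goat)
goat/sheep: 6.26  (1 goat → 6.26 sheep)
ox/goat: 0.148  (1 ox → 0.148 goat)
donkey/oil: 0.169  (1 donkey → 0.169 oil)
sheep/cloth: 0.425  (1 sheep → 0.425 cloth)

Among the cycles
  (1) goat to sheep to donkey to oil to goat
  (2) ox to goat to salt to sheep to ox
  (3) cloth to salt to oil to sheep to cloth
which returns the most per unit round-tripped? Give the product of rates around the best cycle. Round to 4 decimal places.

1.0980

(1) 6.26 × 1.14 × 0.169 × 0.831 = 1.00223
(2) 0.148 × 2.3 × 2.74 × 1.09 = 1.01664
(3) 0.906 × 0.533 × 5.35 × 0.425 = 1.09799
Highest is cycle (3) at 1.0980 (>1, arbitrage).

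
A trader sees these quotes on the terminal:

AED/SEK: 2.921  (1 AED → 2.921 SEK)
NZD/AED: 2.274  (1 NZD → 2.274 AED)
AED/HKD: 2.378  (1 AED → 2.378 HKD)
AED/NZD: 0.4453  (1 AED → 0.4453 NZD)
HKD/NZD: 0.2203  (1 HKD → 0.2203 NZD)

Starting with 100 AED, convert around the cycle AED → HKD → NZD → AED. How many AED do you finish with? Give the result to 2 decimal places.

119.13

100 AED × 2.378 = 237.8 HKD
237.8 HKD × 0.2203 = 52.38734 NZD
52.38734 NZD × 2.274 = 119.12881116 AED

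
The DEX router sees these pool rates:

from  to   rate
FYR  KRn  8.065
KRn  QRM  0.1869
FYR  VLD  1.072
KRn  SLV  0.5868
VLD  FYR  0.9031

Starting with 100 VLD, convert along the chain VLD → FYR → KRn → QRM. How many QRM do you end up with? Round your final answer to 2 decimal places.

136.13

100 VLD × 0.9031 = 90.31 FYR
90.31 FYR × 8.065 = 728.35015 KRn
728.35015 KRn × 0.1869 = 136.128643035 QRM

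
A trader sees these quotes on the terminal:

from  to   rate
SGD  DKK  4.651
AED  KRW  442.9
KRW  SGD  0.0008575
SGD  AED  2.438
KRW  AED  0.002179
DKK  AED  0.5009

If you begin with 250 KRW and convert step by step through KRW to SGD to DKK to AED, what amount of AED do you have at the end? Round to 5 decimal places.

250 KRW × 0.0008575 = 0.214375 SGD
0.214375 SGD × 4.651 = 0.997058125 DKK
0.997058125 DKK × 0.5009 = 0.4994264148125 AED

0.49943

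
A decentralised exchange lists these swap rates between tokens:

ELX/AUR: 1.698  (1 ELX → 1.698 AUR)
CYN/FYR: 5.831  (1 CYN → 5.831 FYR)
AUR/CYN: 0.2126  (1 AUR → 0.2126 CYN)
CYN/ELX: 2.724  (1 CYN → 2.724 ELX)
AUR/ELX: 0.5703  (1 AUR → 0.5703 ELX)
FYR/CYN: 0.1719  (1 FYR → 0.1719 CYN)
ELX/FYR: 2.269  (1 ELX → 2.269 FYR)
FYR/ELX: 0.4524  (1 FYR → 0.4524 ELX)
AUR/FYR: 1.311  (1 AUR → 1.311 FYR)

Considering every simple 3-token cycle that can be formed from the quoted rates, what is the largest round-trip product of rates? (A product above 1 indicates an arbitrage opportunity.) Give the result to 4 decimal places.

FYR→CYN→ELX→FYR: 0.1719 × 2.724 × 2.269 = 1.06247
FYR→ELX→AUR→FYR: 0.4524 × 1.698 × 1.311 = 1.00708
CYN→ELX→AUR→CYN: 2.724 × 1.698 × 0.2126 = 0.98335
Maximum is FYR→CYN→ELX→FYR at 1.0625; arbitrage exists.

1.0625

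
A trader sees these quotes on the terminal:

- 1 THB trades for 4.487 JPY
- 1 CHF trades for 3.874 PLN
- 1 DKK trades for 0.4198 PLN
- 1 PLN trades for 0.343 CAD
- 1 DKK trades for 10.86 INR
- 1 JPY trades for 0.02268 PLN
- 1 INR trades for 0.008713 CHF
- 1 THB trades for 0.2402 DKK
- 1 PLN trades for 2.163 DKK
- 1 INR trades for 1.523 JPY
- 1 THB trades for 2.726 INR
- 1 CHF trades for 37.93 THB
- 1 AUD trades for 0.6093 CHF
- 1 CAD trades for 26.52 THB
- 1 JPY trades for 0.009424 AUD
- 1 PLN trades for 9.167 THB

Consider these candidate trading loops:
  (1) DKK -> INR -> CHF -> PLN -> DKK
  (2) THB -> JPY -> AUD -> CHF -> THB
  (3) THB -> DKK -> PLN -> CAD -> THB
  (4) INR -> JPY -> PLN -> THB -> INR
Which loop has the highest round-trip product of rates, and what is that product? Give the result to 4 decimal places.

(1) 10.86 × 0.008713 × 3.874 × 2.163 = 0.79289
(2) 4.487 × 0.009424 × 0.6093 × 37.93 = 0.97725
(3) 0.2402 × 0.4198 × 0.343 × 26.52 = 0.91724
(4) 1.523 × 0.02268 × 9.167 × 2.726 = 0.86317
Highest is cycle (2) at 0.9772 (≤1, no arbitrage).

0.9772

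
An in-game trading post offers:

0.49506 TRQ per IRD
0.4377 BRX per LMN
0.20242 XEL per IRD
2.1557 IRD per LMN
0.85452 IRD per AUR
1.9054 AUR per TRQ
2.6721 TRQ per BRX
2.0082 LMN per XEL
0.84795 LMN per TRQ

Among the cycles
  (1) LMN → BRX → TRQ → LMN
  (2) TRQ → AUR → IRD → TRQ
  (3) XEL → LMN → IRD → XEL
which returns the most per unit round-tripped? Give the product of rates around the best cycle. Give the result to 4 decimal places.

0.9917

(1) 0.4377 × 2.6721 × 0.84795 = 0.99174
(2) 1.9054 × 0.85452 × 0.49506 = 0.80606
(3) 2.0082 × 2.1557 × 0.20242 = 0.87629
Highest is cycle (1) at 0.9917 (≤1, no arbitrage).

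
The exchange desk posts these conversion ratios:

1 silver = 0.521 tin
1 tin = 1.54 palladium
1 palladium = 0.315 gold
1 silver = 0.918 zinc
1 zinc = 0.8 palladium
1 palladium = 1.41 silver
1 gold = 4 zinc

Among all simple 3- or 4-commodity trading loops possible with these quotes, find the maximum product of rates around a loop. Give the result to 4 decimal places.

tin→palladium→silver→tin: 1.54 × 1.41 × 0.521 = 1.13130
zinc→palladium→silver→zinc: 0.8 × 1.41 × 0.918 = 1.03550
zinc→palladium→gold→zinc: 0.8 × 0.315 × 4 = 1.00800
Maximum is tin→palladium→silver→tin at 1.1313; arbitrage exists.

1.1313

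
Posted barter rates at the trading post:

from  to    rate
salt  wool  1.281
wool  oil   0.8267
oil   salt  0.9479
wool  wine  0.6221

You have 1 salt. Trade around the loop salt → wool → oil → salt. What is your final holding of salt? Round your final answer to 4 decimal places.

1 salt × 1.281 = 1.281 wool
1.281 wool × 0.8267 = 1.0590027 oil
1.0590027 oil × 0.9479 = 1.00382865933 salt

1.0038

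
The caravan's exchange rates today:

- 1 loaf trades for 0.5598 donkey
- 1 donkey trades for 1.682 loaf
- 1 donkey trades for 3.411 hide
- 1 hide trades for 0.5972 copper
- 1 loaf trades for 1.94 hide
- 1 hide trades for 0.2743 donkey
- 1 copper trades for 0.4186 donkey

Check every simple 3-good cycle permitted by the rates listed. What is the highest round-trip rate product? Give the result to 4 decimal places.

donkey→loaf→hide→donkey: 1.682 × 1.94 × 0.2743 = 0.89506
copper→donkey→hide→copper: 0.4186 × 3.411 × 0.5972 = 0.85271
Maximum is donkey→loaf→hide→donkey at 0.8951; no arbitrage — every cycle loses value.

0.8951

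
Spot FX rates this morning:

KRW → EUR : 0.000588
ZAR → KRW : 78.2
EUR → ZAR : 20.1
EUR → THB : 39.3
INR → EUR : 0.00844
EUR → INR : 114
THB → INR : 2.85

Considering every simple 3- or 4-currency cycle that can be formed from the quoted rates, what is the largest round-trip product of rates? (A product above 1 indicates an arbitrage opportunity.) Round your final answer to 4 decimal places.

THB→INR→EUR→THB: 2.85 × 0.00844 × 39.3 = 0.94532
KRW→EUR→ZAR→KRW: 0.000588 × 20.1 × 78.2 = 0.92423
Maximum is THB→INR→EUR→THB at 0.9453; no arbitrage — every cycle loses value.

0.9453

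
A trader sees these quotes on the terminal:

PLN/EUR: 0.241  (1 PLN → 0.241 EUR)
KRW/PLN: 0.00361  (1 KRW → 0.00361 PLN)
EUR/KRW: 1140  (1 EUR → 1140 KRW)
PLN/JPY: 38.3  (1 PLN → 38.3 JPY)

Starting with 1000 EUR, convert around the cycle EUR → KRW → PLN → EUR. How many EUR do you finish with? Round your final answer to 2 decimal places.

991.81

1000 EUR × 1140 = 1140000 KRW
1140000 KRW × 0.00361 = 4115.4 PLN
4115.4 PLN × 0.241 = 991.8114 EUR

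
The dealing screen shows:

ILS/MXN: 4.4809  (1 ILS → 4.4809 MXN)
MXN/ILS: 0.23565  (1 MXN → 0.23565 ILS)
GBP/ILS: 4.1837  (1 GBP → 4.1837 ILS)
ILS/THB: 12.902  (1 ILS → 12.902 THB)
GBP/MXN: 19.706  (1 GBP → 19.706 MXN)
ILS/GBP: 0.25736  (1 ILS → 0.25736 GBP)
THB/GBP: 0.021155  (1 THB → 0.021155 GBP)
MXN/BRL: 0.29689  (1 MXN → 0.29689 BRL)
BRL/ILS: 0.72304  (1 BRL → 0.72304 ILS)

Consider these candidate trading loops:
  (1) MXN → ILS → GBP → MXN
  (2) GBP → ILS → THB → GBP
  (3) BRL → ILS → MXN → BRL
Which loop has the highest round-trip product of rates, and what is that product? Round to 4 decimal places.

1.1951

(1) 0.23565 × 0.25736 × 19.706 = 1.19511
(2) 4.1837 × 12.902 × 0.021155 = 1.14191
(3) 0.72304 × 4.4809 × 0.29689 = 0.96188
Highest is cycle (1) at 1.1951 (>1, arbitrage).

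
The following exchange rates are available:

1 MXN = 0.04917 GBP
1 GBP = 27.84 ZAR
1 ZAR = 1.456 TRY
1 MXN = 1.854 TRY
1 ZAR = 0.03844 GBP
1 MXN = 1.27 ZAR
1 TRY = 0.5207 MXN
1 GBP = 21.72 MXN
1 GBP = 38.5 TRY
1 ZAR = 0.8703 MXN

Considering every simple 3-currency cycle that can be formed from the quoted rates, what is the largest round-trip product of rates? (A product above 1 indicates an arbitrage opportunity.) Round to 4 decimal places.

1.1913

ZAR→MXN→GBP→ZAR: 0.8703 × 0.04917 × 27.84 = 1.19135
ZAR→GBP→MXN→ZAR: 0.03844 × 21.72 × 1.27 = 1.06034
TRY→MXN→GBP→TRY: 0.5207 × 0.04917 × 38.5 = 0.98571
TRY→MXN→ZAR→TRY: 0.5207 × 1.27 × 1.456 = 0.96284
Maximum is ZAR→MXN→GBP→ZAR at 1.1913; arbitrage exists.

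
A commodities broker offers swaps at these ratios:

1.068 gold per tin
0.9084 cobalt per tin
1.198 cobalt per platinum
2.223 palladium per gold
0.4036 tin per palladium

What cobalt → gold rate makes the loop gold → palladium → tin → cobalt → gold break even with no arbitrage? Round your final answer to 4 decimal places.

Known legs of the cycle: 2.223 × 0.4036 × 0.9084 = 0.81501902352
For no arbitrage the full-cycle product must be 1, so the missing rate is 1 / 0.81501902352 ≈ 1.226965.

1.2270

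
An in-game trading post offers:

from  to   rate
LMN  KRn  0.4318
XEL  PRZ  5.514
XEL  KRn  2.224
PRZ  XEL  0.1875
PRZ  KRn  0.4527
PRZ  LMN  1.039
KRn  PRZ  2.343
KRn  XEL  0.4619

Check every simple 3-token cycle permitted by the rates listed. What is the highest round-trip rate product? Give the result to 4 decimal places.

KRn→XEL→PRZ→KRn: 0.4619 × 5.514 × 0.4527 = 1.15299
KRn→PRZ→LMN→KRn: 2.343 × 1.039 × 0.4318 = 1.05116
KRn→PRZ→XEL→KRn: 2.343 × 0.1875 × 2.224 = 0.97703
Maximum is KRn→XEL→PRZ→KRn at 1.1530; arbitrage exists.

1.1530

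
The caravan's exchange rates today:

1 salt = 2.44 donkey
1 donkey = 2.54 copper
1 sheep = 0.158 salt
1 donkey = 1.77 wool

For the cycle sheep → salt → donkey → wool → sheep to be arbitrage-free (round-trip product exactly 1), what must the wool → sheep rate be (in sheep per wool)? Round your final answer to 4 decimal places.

1.4655

Known legs of the cycle: 0.158 × 2.44 × 1.77 = 0.6823704
For no arbitrage the full-cycle product must be 1, so the missing rate is 1 / 0.6823704 ≈ 1.465480.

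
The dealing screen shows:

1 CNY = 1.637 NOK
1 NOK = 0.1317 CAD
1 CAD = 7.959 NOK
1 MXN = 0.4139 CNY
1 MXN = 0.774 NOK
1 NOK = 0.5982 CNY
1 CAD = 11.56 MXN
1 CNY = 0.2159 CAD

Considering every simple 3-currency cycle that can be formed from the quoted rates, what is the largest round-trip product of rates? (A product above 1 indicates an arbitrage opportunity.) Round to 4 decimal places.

1.1784

NOK→CAD→MXN→NOK: 0.1317 × 11.56 × 0.774 = 1.17838
CNY→CAD→MXN→CNY: 0.2159 × 11.56 × 0.4139 = 1.03301
CNY→CAD→NOK→CNY: 0.2159 × 7.959 × 0.5982 = 1.02792
Maximum is NOK→CAD→MXN→NOK at 1.1784; arbitrage exists.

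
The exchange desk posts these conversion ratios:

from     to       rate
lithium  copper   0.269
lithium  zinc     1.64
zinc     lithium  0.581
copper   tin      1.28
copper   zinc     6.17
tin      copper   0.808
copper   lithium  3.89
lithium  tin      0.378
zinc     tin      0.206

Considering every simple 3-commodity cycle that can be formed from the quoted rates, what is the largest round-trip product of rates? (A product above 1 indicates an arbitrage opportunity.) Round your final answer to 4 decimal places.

copper→lithium→tin→copper: 3.89 × 0.378 × 0.808 = 1.18810
copper→zinc→tin→copper: 6.17 × 0.206 × 0.808 = 1.02698
copper→zinc→lithium→copper: 6.17 × 0.581 × 0.269 = 0.96430
Maximum is copper→lithium→tin→copper at 1.1881; arbitrage exists.

1.1881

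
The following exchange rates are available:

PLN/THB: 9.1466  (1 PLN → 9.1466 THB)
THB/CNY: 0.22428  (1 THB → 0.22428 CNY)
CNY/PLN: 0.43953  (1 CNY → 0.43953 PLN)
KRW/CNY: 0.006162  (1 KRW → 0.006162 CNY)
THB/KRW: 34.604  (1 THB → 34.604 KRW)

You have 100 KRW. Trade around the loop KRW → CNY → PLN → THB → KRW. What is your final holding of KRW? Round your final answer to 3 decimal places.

85.723

100 KRW × 0.006162 = 0.6162 CNY
0.6162 CNY × 0.43953 = 0.270838386 PLN
0.270838386 PLN × 9.1466 = 2.4772503813876 THB
2.4772503813876 THB × 34.604 = 85.7227721975365104 KRW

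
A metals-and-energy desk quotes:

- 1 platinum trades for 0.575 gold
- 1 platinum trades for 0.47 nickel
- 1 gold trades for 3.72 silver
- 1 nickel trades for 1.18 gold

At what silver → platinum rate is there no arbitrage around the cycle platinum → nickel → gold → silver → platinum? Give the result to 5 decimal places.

0.48470

Known legs of the cycle: 0.47 × 1.18 × 3.72 = 2.063112
For no arbitrage the full-cycle product must be 1, so the missing rate is 1 / 2.063112 ≈ 0.4847047.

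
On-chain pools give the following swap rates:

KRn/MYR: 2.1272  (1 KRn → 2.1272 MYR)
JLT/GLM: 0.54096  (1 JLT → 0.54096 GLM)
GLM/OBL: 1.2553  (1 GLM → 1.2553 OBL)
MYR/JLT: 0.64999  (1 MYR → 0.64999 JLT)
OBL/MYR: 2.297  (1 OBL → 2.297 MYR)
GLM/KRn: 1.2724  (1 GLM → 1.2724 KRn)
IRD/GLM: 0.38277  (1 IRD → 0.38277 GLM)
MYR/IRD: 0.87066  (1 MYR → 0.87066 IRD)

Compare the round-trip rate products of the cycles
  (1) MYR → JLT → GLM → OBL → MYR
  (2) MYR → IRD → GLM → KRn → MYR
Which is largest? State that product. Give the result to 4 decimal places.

(1) 0.64999 × 0.54096 × 1.2553 × 2.297 = 1.01387
(2) 0.87066 × 0.38277 × 1.2724 × 2.1272 = 0.90202
Highest is cycle (1) at 1.0139 (>1, arbitrage).

1.0139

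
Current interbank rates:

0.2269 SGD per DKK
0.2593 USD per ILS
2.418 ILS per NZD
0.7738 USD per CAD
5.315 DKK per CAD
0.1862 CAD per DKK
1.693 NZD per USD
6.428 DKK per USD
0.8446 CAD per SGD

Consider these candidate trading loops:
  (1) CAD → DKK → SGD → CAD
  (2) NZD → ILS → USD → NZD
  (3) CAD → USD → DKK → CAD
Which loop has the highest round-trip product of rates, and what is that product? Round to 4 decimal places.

1.0615

(1) 5.315 × 0.2269 × 0.8446 = 1.01857
(2) 2.418 × 0.2593 × 1.693 = 1.06149
(3) 0.7738 × 6.428 × 0.1862 = 0.92616
Highest is cycle (2) at 1.0615 (>1, arbitrage).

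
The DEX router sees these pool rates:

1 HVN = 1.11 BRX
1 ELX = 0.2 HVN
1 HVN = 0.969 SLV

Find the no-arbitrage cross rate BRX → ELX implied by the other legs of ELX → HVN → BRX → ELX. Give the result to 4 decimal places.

Known legs of the cycle: 0.2 × 1.11 = 0.222
For no arbitrage the full-cycle product must be 1, so the missing rate is 1 / 0.222 ≈ 4.504505.

4.5045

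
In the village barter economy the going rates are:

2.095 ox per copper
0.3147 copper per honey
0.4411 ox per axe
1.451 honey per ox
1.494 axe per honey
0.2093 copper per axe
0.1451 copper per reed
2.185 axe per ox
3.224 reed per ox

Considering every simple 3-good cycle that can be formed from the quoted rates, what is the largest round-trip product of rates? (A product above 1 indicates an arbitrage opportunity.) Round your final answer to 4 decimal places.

0.9800

copper→ox→reed→copper: 2.095 × 3.224 × 0.1451 = 0.98005
copper→ox→axe→copper: 2.095 × 2.185 × 0.2093 = 0.95809
copper→ox→honey→copper: 2.095 × 1.451 × 0.3147 = 0.95664
ox→honey→axe→ox: 1.451 × 1.494 × 0.4411 = 0.95621
Maximum is copper→ox→reed→copper at 0.9800; no arbitrage — every cycle loses value.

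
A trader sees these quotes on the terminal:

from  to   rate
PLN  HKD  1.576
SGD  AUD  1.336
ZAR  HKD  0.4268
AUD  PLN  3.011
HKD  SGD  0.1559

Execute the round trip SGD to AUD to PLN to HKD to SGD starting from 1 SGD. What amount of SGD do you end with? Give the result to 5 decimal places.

1 SGD × 1.336 = 1.336 AUD
1.336 AUD × 3.011 = 4.022696 PLN
4.022696 PLN × 1.576 = 6.339768896 HKD
6.339768896 HKD × 0.1559 = 0.9883699708864 SGD

0.98837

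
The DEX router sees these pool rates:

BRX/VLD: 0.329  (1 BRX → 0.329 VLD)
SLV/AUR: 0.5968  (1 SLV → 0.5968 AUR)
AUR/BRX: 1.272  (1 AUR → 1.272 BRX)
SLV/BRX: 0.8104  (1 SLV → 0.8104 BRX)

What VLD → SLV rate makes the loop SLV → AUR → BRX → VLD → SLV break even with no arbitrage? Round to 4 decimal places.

4.0039

Known legs of the cycle: 0.5968 × 1.272 × 0.329 = 0.2497536384
For no arbitrage the full-cycle product must be 1, so the missing rate is 1 / 0.2497536384 ≈ 4.003946.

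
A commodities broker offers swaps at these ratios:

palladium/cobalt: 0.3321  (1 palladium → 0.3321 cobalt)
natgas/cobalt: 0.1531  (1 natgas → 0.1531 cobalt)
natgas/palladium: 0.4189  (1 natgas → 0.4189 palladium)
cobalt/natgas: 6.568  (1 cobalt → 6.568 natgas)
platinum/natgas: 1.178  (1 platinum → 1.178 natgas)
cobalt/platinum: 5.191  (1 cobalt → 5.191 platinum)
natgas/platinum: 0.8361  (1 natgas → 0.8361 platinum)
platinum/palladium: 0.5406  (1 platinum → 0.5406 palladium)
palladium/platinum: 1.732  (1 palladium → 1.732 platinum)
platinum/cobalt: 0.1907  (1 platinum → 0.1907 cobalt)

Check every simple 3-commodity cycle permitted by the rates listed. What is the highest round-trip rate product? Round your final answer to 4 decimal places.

platinum→cobalt→natgas→platinum: 0.1907 × 6.568 × 0.8361 = 1.04723
platinum→natgas→cobalt→platinum: 1.178 × 0.1531 × 5.191 = 0.93621
platinum→palladium→cobalt→platinum: 0.5406 × 0.3321 × 5.191 = 0.93196
natgas→palladium→cobalt→natgas: 0.4189 × 0.3321 × 6.568 = 0.91372
platinum→natgas→palladium→platinum: 1.178 × 0.4189 × 1.732 = 0.85468
Maximum is platinum→cobalt→natgas→platinum at 1.0472; arbitrage exists.

1.0472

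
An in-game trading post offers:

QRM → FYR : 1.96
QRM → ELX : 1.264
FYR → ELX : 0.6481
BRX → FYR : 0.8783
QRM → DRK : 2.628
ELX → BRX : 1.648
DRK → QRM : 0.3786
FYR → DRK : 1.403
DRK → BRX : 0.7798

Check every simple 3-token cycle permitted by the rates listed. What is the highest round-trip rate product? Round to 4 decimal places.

1.0411

QRM→FYR→DRK→QRM: 1.96 × 1.403 × 0.3786 = 1.04110
BRX→FYR→DRK→BRX: 0.8783 × 1.403 × 0.7798 = 0.96091
ELX→BRX→FYR→ELX: 1.648 × 0.8783 × 0.6481 = 0.93808
Maximum is QRM→FYR→DRK→QRM at 1.0411; arbitrage exists.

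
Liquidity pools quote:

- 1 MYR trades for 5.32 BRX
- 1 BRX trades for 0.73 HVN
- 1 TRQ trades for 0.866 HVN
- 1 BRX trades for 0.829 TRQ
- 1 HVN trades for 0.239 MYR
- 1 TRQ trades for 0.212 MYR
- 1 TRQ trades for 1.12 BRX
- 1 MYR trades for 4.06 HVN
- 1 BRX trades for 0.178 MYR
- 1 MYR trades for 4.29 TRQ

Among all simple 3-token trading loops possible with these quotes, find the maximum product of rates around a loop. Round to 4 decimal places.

TRQ→MYR→BRX→TRQ: 0.212 × 5.32 × 0.829 = 0.93498
HVN→MYR→BRX→HVN: 0.239 × 5.32 × 0.73 = 0.92818
TRQ→HVN→MYR→TRQ: 0.866 × 0.239 × 4.29 = 0.88792
TRQ→BRX→MYR→TRQ: 1.12 × 0.178 × 4.29 = 0.85525
Maximum is TRQ→MYR→BRX→TRQ at 0.9350; no arbitrage — every cycle loses value.

0.9350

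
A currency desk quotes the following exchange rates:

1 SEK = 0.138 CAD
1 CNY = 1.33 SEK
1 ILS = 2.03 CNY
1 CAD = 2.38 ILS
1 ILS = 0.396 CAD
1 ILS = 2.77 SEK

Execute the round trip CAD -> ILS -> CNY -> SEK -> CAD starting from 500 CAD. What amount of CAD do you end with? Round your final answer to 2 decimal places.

500 CAD × 2.38 = 1190 ILS
1190 ILS × 2.03 = 2415.7 CNY
2415.7 CNY × 1.33 = 3212.881 SEK
3212.881 SEK × 0.138 = 443.377578 CAD

443.38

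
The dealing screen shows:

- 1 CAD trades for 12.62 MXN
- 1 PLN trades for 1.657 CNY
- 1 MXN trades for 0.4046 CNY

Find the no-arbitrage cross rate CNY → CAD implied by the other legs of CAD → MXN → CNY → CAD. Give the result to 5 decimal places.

0.19585

Known legs of the cycle: 12.62 × 0.4046 = 5.106052
For no arbitrage the full-cycle product must be 1, so the missing rate is 1 / 5.106052 ≈ 0.1958460.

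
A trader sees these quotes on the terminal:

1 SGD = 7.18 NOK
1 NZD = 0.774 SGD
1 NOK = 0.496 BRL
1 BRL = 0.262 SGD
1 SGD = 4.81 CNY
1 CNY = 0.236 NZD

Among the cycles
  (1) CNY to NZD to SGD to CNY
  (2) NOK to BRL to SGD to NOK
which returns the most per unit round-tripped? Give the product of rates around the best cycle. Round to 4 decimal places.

(1) 0.236 × 0.774 × 4.81 = 0.87861
(2) 0.496 × 0.262 × 7.18 = 0.93306
Highest is cycle (2) at 0.9331 (≤1, no arbitrage).

0.9331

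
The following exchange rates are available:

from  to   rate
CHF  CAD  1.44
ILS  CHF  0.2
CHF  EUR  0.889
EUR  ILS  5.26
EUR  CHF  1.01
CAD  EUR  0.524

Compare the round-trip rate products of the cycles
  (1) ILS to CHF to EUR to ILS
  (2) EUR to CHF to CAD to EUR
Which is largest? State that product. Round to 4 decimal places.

(1) 0.2 × 0.889 × 5.26 = 0.93523
(2) 1.01 × 1.44 × 0.524 = 0.76211
Highest is cycle (1) at 0.9352 (≤1, no arbitrage).

0.9352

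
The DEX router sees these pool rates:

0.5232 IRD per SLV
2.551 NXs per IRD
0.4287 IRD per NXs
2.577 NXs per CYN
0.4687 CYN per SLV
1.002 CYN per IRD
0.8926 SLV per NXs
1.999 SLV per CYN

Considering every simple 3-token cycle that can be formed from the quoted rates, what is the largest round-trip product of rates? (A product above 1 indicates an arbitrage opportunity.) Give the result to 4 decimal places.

SLV→IRD→NXs→SLV: 0.5232 × 2.551 × 0.8926 = 1.19134
CYN→NXs→IRD→CYN: 2.577 × 0.4287 × 1.002 = 1.10697
CYN→NXs→SLV→CYN: 2.577 × 0.8926 × 0.4687 = 1.07812
CYN→SLV→IRD→CYN: 1.999 × 0.5232 × 1.002 = 1.04797
Maximum is SLV→IRD→NXs→SLV at 1.1913; arbitrage exists.

1.1913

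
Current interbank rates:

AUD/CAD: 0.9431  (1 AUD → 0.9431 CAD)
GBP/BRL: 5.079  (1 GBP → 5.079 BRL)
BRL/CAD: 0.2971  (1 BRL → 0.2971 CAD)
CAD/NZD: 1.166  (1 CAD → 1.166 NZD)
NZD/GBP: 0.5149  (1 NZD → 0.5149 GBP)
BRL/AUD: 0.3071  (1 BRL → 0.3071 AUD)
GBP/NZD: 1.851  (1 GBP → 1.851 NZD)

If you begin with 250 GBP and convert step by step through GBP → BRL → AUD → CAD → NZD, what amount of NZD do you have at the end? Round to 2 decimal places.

250 GBP × 5.079 = 1269.75 BRL
1269.75 BRL × 0.3071 = 389.940225 AUD
389.940225 AUD × 0.9431 = 367.7526261975 CAD
367.7526261975 CAD × 1.166 = 428.799562146285 NZD

428.80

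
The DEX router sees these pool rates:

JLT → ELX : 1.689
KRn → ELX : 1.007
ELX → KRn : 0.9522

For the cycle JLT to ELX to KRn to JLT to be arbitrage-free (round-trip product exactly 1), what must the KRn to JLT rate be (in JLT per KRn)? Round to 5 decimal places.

0.62179

Known legs of the cycle: 1.689 × 0.9522 = 1.6082658
For no arbitrage the full-cycle product must be 1, so the missing rate is 1 / 1.6082658 ≈ 0.6217878.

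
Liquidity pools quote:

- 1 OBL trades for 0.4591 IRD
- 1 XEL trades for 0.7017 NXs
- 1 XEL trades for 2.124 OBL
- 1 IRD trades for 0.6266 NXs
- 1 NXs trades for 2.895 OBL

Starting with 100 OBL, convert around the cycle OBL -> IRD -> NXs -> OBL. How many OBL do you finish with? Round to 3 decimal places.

83.281

100 OBL × 0.4591 = 45.91 IRD
45.91 IRD × 0.6266 = 28.767206 NXs
28.767206 NXs × 2.895 = 83.28106137 OBL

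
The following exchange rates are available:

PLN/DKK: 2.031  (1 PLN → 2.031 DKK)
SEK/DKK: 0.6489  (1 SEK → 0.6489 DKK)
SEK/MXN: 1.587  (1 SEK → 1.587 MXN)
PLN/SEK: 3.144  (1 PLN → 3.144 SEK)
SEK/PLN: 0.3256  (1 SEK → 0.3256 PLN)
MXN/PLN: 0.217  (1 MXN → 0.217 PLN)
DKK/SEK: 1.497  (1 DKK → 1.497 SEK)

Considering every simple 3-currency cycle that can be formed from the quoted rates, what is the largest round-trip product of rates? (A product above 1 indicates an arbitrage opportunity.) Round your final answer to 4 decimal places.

1.0827

MXN→PLN→SEK→MXN: 0.217 × 3.144 × 1.587 = 1.08273
PLN→DKK→SEK→PLN: 2.031 × 1.497 × 0.3256 = 0.98996
Maximum is MXN→PLN→SEK→MXN at 1.0827; arbitrage exists.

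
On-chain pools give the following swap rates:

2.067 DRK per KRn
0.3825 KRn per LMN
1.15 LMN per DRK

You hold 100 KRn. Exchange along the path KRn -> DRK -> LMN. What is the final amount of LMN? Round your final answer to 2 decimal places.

100 KRn × 2.067 = 206.7 DRK
206.7 DRK × 1.15 = 237.705 LMN

237.71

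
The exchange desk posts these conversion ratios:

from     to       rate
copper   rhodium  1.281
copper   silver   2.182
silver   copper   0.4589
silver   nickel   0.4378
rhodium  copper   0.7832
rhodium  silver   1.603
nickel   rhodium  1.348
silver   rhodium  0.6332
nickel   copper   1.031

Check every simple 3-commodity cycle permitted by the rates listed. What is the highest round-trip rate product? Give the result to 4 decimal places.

1.0821

rhodium→copper→silver→rhodium: 0.7832 × 2.182 × 0.6332 = 1.08210
silver→nickel→copper→silver: 0.4378 × 1.031 × 2.182 = 0.98489
rhodium→silver→nickel→rhodium: 1.603 × 0.4378 × 1.348 = 0.94602
rhodium→silver→copper→rhodium: 1.603 × 0.4589 × 1.281 = 0.94232
Maximum is rhodium→copper→silver→rhodium at 1.0821; arbitrage exists.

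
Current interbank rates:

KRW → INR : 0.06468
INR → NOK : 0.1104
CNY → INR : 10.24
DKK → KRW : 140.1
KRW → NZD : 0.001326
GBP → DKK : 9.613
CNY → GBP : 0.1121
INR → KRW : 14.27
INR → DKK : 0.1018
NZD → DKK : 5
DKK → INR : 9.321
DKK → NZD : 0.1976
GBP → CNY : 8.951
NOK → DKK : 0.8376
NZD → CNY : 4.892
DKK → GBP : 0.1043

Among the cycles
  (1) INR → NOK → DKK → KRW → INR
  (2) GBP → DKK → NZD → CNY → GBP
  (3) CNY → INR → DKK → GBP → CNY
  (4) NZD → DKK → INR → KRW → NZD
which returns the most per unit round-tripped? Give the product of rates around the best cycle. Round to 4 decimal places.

(1) 0.1104 × 0.8376 × 140.1 × 0.06468 = 0.83794
(2) 9.613 × 0.1976 × 4.892 × 0.1121 = 1.04169
(3) 10.24 × 0.1018 × 0.1043 × 8.951 = 0.97320
(4) 5 × 9.321 × 14.27 × 0.001326 = 0.88186
Highest is cycle (2) at 1.0417 (>1, arbitrage).

1.0417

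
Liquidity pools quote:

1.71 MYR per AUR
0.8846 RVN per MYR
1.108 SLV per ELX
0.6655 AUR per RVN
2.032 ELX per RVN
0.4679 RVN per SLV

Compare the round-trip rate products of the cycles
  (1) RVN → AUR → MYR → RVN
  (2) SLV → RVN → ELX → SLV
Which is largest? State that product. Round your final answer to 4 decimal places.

1.0535

(1) 0.6655 × 1.71 × 0.8846 = 1.00668
(2) 0.4679 × 2.032 × 1.108 = 1.05346
Highest is cycle (2) at 1.0535 (>1, arbitrage).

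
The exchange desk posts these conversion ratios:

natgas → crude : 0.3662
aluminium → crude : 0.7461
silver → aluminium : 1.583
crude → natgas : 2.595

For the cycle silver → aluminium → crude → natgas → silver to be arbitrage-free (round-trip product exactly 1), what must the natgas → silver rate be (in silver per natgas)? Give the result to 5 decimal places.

Known legs of the cycle: 1.583 × 0.7461 × 2.595 = 3.0648929985
For no arbitrage the full-cycle product must be 1, so the missing rate is 1 / 3.0648929985 ≈ 0.3262757.

0.32628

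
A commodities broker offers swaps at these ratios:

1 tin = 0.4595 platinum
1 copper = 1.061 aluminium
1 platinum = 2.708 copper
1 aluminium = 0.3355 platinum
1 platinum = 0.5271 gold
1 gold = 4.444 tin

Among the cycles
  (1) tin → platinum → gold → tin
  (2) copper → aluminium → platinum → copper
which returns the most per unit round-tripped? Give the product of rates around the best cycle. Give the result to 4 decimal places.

1.0763

(1) 0.4595 × 0.5271 × 4.444 = 1.07635
(2) 1.061 × 0.3355 × 2.708 = 0.96395
Highest is cycle (1) at 1.0763 (>1, arbitrage).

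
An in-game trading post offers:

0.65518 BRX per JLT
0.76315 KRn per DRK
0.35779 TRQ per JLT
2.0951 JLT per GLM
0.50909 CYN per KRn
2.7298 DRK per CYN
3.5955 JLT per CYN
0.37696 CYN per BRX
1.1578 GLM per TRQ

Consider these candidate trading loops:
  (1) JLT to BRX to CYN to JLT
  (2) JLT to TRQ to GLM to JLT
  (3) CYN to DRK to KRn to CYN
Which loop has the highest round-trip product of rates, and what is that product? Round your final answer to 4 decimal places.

(1) 0.65518 × 0.37696 × 3.5955 = 0.88800
(2) 0.35779 × 1.1578 × 2.0951 = 0.86789
(3) 2.7298 × 0.76315 × 0.50909 = 1.06056
Highest is cycle (3) at 1.0606 (>1, arbitrage).

1.0606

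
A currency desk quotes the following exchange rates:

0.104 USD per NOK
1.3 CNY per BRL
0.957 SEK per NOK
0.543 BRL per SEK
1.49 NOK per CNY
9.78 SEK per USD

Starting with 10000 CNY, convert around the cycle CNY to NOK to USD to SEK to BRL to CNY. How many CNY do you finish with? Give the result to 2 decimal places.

10000 CNY × 1.49 = 14900 NOK
14900 NOK × 0.104 = 1549.6 USD
1549.6 USD × 9.78 = 15155.088 SEK
15155.088 SEK × 0.543 = 8229.212784 BRL
8229.212784 BRL × 1.3 = 10697.9766192 CNY

10697.98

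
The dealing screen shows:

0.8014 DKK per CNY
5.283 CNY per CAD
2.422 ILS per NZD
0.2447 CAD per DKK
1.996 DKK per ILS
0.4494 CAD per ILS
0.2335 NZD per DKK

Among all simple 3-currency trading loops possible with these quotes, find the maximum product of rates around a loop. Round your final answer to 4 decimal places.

1.1288

DKK→NZD→ILS→DKK: 0.2335 × 2.422 × 1.996 = 1.12881
DKK→CAD→CNY→DKK: 0.2447 × 5.283 × 0.8014 = 1.03601
Maximum is DKK→NZD→ILS→DKK at 1.1288; arbitrage exists.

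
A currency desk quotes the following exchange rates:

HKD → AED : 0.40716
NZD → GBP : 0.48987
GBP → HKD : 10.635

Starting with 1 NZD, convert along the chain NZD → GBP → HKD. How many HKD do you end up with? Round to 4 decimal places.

1 NZD × 0.48987 = 0.48987 GBP
0.48987 GBP × 10.635 = 5.20976745 HKD

5.2098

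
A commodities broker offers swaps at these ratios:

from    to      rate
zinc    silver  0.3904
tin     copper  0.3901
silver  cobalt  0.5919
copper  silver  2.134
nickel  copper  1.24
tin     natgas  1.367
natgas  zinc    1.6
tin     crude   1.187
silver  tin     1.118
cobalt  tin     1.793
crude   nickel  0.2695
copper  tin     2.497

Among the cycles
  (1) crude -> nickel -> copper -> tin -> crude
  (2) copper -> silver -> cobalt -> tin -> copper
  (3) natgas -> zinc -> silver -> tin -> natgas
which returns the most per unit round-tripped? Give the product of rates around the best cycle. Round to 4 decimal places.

0.9905

(1) 0.2695 × 1.24 × 2.497 × 1.187 = 0.99049
(2) 2.134 × 0.5919 × 1.793 × 0.3901 = 0.88348
(3) 1.6 × 0.3904 × 1.118 × 1.367 = 0.95464
Highest is cycle (1) at 0.9905 (≤1, no arbitrage).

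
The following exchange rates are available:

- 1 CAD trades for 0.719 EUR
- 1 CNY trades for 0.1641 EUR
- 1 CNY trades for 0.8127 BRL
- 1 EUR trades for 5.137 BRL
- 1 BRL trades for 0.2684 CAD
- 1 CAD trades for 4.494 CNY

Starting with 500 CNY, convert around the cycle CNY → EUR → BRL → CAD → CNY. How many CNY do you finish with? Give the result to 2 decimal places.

500 CNY × 0.1641 = 82.05 EUR
82.05 EUR × 5.137 = 421.49085 BRL
421.49085 BRL × 0.2684 = 113.12814414 CAD
113.12814414 CAD × 4.494 = 508.39787976516 CNY

508.40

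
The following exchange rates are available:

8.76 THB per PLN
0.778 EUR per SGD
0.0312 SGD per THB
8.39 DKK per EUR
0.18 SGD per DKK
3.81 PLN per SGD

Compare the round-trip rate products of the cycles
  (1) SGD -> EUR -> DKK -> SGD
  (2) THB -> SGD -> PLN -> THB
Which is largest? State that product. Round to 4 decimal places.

1.1749

(1) 0.778 × 8.39 × 0.18 = 1.17494
(2) 0.0312 × 3.81 × 8.76 = 1.04132
Highest is cycle (1) at 1.1749 (>1, arbitrage).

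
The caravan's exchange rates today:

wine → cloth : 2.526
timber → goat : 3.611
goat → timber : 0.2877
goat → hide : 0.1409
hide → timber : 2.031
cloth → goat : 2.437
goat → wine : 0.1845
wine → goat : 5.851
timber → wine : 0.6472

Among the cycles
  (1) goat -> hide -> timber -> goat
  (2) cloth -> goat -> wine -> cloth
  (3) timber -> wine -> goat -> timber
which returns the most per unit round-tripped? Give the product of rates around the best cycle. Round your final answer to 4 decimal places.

(1) 0.1409 × 2.031 × 3.611 = 1.03335
(2) 2.437 × 0.1845 × 2.526 = 1.13576
(3) 0.6472 × 5.851 × 0.2877 = 1.08945
Highest is cycle (2) at 1.1358 (>1, arbitrage).

1.1358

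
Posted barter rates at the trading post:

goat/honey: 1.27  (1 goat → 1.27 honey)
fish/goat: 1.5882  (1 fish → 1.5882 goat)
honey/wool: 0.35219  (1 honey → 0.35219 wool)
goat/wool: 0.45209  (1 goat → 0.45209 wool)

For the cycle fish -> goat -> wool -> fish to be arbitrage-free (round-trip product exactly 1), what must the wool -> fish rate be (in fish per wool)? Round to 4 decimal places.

Known legs of the cycle: 1.5882 × 0.45209 = 0.718009338
For no arbitrage the full-cycle product must be 1, so the missing rate is 1 / 0.718009338 ≈ 1.392740.

1.3927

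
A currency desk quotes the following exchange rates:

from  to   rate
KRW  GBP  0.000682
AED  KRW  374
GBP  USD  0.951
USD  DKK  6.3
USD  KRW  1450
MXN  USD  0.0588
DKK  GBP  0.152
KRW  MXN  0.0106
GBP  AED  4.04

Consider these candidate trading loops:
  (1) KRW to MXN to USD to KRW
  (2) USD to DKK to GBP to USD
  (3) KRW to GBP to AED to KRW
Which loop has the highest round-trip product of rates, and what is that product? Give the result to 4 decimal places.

1.0305

(1) 0.0106 × 0.0588 × 1450 = 0.90376
(2) 6.3 × 0.152 × 0.951 = 0.91068
(3) 0.000682 × 4.04 × 374 = 1.03047
Highest is cycle (3) at 1.0305 (>1, arbitrage).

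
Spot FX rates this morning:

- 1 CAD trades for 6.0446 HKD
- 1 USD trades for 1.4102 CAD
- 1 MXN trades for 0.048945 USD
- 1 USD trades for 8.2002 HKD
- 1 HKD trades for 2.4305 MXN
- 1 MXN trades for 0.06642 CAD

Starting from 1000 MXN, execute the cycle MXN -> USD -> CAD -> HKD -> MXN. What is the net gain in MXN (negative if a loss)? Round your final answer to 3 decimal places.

14.033

1000 MXN × 0.048945 = 48.945 USD
48.945 USD × 1.4102 = 69.022239 CAD
69.022239 CAD × 6.0446 = 417.2118258594 HKD
417.2118258594 HKD × 2.4305 = 1014.0333427512717 MXN
Net change: 1014.0333427512717 − 1000 = 14.0333427512717 MXN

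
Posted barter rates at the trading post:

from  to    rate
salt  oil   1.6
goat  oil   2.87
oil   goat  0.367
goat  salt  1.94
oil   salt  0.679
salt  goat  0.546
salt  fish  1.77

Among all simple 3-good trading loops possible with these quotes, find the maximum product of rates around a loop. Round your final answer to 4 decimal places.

1.1392

salt→oil→goat→salt: 1.6 × 0.367 × 1.94 = 1.13917
salt→goat→oil→salt: 0.546 × 2.87 × 0.679 = 1.06401
Maximum is salt→oil→goat→salt at 1.1392; arbitrage exists.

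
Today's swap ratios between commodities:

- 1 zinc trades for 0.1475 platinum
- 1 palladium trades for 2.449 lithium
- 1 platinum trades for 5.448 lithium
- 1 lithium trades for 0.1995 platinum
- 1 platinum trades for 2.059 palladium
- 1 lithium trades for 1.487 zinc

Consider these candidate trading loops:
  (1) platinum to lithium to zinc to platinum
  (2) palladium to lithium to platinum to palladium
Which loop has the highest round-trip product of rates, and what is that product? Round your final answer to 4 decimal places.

1.1949

(1) 5.448 × 1.487 × 0.1475 = 1.19492
(2) 2.449 × 0.1995 × 2.059 = 1.00598
Highest is cycle (1) at 1.1949 (>1, arbitrage).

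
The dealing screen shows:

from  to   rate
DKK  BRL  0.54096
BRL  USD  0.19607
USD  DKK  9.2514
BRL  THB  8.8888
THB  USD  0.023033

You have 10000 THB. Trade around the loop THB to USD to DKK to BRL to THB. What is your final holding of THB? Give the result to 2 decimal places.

10000 THB × 0.023033 = 230.33 USD
230.33 USD × 9.2514 = 2130.874962 DKK
2130.874962 DKK × 0.54096 = 1152.71811944352 BRL
1152.71811944352 BRL × 8.8888 = 10246.280820109560576 THB

10246.28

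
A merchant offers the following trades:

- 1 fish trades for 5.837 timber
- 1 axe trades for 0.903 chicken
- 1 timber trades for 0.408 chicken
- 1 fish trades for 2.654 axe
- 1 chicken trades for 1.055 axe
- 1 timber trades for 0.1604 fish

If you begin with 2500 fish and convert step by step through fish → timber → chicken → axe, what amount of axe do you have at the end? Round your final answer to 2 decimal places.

2500 fish × 5.837 = 14592.5 timber
14592.5 timber × 0.408 = 5953.74 chicken
5953.74 chicken × 1.055 = 6281.1957 axe

6281.20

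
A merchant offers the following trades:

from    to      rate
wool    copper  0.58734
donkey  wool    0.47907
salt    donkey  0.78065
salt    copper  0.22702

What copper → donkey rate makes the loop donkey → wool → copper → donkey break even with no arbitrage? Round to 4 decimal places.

3.5540

Known legs of the cycle: 0.47907 × 0.58734 = 0.2813769738
For no arbitrage the full-cycle product must be 1, so the missing rate is 1 / 0.2813769738 ≈ 3.553951.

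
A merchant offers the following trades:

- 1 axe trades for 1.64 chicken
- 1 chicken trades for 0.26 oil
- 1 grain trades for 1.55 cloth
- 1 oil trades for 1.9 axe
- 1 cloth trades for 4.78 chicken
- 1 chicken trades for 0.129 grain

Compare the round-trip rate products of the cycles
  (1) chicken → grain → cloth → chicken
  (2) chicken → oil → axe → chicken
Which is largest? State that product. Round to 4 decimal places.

(1) 0.129 × 1.55 × 4.78 = 0.95576
(2) 0.26 × 1.9 × 1.64 = 0.81016
Highest is cycle (1) at 0.9558 (≤1, no arbitrage).

0.9558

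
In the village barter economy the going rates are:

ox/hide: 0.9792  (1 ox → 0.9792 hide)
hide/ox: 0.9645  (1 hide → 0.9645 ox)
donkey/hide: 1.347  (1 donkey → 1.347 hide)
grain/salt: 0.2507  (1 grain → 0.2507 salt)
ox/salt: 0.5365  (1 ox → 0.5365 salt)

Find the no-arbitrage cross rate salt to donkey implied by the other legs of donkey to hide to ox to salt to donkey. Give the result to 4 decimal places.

1.4347

Known legs of the cycle: 1.347 × 0.9645 × 0.5365 = 0.69701087475
For no arbitrage the full-cycle product must be 1, so the missing rate is 1 / 0.69701087475 ≈ 1.434698.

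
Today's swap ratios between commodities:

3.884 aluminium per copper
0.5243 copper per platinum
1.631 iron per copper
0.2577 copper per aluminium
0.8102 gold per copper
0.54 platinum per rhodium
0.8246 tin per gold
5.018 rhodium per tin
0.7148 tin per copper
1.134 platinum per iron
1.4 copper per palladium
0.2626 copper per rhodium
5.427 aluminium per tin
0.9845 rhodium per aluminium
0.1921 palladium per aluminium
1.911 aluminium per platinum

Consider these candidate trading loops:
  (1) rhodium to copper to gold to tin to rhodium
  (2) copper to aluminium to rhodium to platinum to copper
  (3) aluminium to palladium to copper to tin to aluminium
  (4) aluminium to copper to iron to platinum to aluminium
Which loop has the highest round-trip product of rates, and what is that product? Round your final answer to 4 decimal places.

(1) 0.2626 × 0.8102 × 0.8246 × 5.018 = 0.88036
(2) 3.884 × 0.9845 × 0.54 × 0.5243 = 1.08260
(3) 0.1921 × 1.4 × 0.7148 × 5.427 = 1.04328
(4) 0.2577 × 1.631 × 1.134 × 1.911 = 0.91084
Highest is cycle (2) at 1.0826 (>1, arbitrage).

1.0826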